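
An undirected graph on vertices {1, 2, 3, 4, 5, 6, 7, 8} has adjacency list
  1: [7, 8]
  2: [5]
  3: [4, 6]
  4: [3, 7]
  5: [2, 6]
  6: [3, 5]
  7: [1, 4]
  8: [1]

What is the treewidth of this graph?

A width-1 tree decomposition is:
Bags: B1 = {2, 5}  B2 = {5, 6}  B3 = {3, 6}  B4 = {3, 4}  B5 = {4, 7}  B6 = {1, 7}  B7 = {1, 8}
Tree: B1–B2, B2–B3, B3–B4, B4–B5, B5–B6, B6–B7
Every bag has size at most 2, so the width is 2 − 1 = 1 and tw(G) ≤ 1. Since G has at least one edge (e.g. 2–5), it is not an edgeless graph, so tw(G) ≥ 1. Hence tw(G) = 1 exactly.

1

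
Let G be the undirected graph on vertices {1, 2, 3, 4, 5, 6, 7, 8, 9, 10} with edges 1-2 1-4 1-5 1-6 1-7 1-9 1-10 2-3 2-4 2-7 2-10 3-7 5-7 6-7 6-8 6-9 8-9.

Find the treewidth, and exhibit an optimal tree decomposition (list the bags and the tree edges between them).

Treewidth 2.
Bags: B1 = {1, 5, 7}  B2 = {1, 6, 7}  B3 = {1, 2, 7}  B4 = {2, 3, 7}  B5 = {1, 2, 10}  B6 = {1, 2, 4}  B7 = {1, 6, 9}  B8 = {6, 8, 9}
Tree: B1–B2, B1–B3, B3–B4, B3–B5, B5–B6, B2–B7, B7–B8

Each bag holds 3 vertices, so the decomposition has width 2, which upper-bounds the treewidth. For the lower bound, the 3 vertices {6, 8, 9} are pairwise adjacent, and any tree decomposition puts a clique entirely inside one bag — forcing width ≥ 2. Hence tw(G) = 2 exactly.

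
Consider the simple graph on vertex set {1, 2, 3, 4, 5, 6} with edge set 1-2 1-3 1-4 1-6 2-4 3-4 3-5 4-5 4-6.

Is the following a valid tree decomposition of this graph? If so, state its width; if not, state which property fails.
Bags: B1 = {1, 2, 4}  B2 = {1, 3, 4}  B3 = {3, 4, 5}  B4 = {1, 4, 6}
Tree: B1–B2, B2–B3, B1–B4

Checking the three conditions: (i) the bags cover all of {1, 2, 3, 4, 5, 6}; (ii) for each edge, some bag contains both endpoints; (iii) the bags containing any fixed vertex form a subtree. All hold, so the decomposition is valid with width 3 − 1 = 2.

Yes; width 2.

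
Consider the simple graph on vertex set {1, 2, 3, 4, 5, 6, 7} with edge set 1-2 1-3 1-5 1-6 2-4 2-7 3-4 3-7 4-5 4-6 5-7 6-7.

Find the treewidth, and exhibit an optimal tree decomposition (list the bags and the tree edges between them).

The largest bag has 4 vertices, giving width 3; this decomposition certifies tw(G) ≤ 3. For the lower bound: the 4 vertex sets {2,7}, {1,5}, {4}, {3} are disjoint, each induces a connected subgraph, and every pair is joined by at least one edge of G. Contracting each set to a single vertex therefore yields K_{4} as a minor, and since treewidth is minor-monotone, tw(G) ≥ tw(K_{4}) = 3. Combining the bounds, tw(G) = 3.

Treewidth 3.
One optimal decomposition is:
Bags: B1 = {1, 2, 4, 7}  B2 = {1, 4, 5, 7}  B3 = {1, 3, 4, 7}  B4 = {1, 4, 6, 7}
Tree: B1–B2, B2–B3, B3–B4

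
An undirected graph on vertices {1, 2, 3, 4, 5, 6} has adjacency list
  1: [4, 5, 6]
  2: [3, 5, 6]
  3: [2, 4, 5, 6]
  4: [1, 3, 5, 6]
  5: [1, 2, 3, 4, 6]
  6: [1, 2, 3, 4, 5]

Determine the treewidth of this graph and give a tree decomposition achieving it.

Each bag holds 4 vertices, so the decomposition has width 3, which upper-bounds the treewidth. On the other hand G contains the 4-clique {1, 4, 5, 6}. A clique must lie in a single bag of any decomposition, so no decomposition can have width below 3. Hence tw(G) = 3 exactly.

Treewidth 3.
Bags: B1 = {3, 4, 5, 6}  B2 = {2, 3, 5, 6}  B3 = {1, 4, 5, 6}
Tree: B1–B2, B1–B3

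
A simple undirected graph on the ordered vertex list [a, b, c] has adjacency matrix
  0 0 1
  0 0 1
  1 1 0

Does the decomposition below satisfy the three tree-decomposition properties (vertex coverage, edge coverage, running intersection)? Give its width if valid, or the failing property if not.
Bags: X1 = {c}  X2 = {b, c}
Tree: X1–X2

No — vertex a appears in no bag.

A tree decomposition must satisfy three properties: every vertex lies in some bag; for every edge, both endpoints lie together in some bag; and for every vertex, the bags containing it form a connected subtree. Here vertex a appears in no bag, so the decomposition is invalid.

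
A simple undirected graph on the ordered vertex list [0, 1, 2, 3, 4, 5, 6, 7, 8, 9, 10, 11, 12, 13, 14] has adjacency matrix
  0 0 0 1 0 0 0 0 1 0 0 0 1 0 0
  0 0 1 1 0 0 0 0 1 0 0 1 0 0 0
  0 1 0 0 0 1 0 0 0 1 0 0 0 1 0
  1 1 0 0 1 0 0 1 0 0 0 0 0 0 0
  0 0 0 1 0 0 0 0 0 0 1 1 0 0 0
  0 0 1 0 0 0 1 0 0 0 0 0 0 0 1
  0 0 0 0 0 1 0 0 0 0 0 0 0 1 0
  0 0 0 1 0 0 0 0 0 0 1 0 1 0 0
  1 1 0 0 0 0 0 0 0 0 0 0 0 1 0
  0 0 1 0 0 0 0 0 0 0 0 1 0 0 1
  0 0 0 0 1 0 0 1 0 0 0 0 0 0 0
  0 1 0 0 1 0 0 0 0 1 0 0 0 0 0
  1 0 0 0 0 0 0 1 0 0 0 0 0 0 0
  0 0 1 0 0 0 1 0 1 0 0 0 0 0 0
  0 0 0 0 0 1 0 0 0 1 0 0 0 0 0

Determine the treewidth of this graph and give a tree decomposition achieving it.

Every bag has size at most 4, so the width is 4 − 1 = 3 and tw(G) ≤ 3. For the lower bound: the 4 vertex sets {5,6,14}, {13}, {2}, {1,8,9,11} are disjoint, each induces a connected subgraph, and every pair is joined by at least one edge of G. Contracting each set to a single vertex therefore yields K_{4} as a minor, and since treewidth is minor-monotone, tw(G) ≥ tw(K_{4}) = 3. Therefore the treewidth is 3.

Treewidth 3.
One optimal decomposition is:
Bags: B1 = {5, 6, 13, 14}  B2 = {2, 5, 13, 14}  B3 = {2, 9, 13, 14}  B4 = {2, 8, 9, 13}  B5 = {1, 2, 8, 9}  B6 = {1, 8, 9, 11}  B7 = {0, 1, 8, 11}  B8 = {0, 1, 3, 11}  B9 = {0, 3, 4, 11}  B10 = {0, 3, 4, 12}  B11 = {3, 4, 7, 12}  B12 = {4, 7, 10, 12}
Tree: B1–B2, B2–B3, B3–B4, B4–B5, B5–B6, B6–B7, B7–B8, B8–B9, B9–B10, B10–B11, B11–B12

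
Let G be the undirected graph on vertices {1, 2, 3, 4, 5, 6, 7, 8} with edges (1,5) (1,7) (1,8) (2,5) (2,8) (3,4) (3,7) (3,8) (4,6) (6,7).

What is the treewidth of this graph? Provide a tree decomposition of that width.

Treewidth 2.
One such decomposition:
Bags: B1 = {1, 2, 5}  B2 = {1, 2, 8}  B3 = {1, 7, 8}  B4 = {3, 7, 8}  B5 = {3, 6, 7}  B6 = {3, 4, 6}
Tree: B1–B2, B2–B3, B3–B4, B4–B5, B5–B6

Every bag has size at most 3, so the width is 3 − 1 = 2 and tw(G) ≤ 2. Since 5–2–8–1–5 is a cycle in G, G is not acyclic. Forests are exactly the graphs of treewidth ≤ 1, so tw(G) ≥ 2. Hence tw(G) = 2 exactly.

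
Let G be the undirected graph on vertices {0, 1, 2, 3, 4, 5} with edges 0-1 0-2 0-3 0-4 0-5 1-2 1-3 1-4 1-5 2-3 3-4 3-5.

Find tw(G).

A width-3 tree decomposition is:
Bags: B1 = {0, 1, 3, 4}  B2 = {0, 1, 2, 3}  B3 = {0, 1, 3, 5}
Tree: B1–B2, B1–B3
The largest bag has 4 vertices, giving width 3; this decomposition certifies tw(G) ≤ 3. On the other hand G contains the 4-clique {0, 1, 2, 3}. A clique must lie in a single bag of any decomposition, so no decomposition can have width below 3. The upper and lower bounds meet at 3, so that is the treewidth.

3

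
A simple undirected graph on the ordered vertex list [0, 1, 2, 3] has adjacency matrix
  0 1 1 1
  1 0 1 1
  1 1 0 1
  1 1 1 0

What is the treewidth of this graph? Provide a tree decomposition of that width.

Treewidth 3.
Bags: B1 = {0, 1, 2, 3}
Tree: (single bag)

With just one bag of size 4, the width is 4 − 1 = 3, so tw(G) ≤ 3. Conversely, {0, 1, 2, 3} is a clique of size 4, and the vertices of any clique must share a bag in every tree decomposition; so some bag has ≥ 4 vertices and tw(G) ≥ 3. Therefore the treewidth is 3.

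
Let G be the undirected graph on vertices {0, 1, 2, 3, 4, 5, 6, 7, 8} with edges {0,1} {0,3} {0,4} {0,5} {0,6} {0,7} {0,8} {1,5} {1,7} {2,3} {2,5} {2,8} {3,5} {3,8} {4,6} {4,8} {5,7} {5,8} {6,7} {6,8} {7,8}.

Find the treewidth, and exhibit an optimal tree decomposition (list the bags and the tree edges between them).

The largest bag has 4 vertices, giving width 3; this decomposition certifies tw(G) ≤ 3. For the lower bound, the 4 vertices {0, 4, 6, 8} are pairwise adjacent, and any tree decomposition puts a clique entirely inside one bag — forcing width ≥ 3. The upper and lower bounds meet at 3, so that is the treewidth.

Treewidth 3.
Bags: B1 = {0, 6, 7, 8}  B2 = {0, 5, 7, 8}  B3 = {0, 3, 5, 8}  B4 = {0, 4, 6, 8}  B5 = {2, 3, 5, 8}  B6 = {0, 1, 5, 7}
Tree: B1–B2, B2–B3, B1–B4, B3–B5, B2–B6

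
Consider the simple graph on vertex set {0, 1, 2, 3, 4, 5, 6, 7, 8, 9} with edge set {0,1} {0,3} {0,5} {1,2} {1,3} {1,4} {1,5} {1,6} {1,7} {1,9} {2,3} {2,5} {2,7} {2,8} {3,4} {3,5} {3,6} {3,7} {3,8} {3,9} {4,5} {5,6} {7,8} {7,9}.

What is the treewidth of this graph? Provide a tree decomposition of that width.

Every bag has size at most 4, so the width is 4 − 1 = 3 and tw(G) ≤ 3. Conversely, {2, 3, 7, 8} is a clique of size 4, and the vertices of any clique must share a bag in every tree decomposition; so some bag has ≥ 4 vertices and tw(G) ≥ 3. Combining the bounds, tw(G) = 3.

Treewidth 3.
One such decomposition:
Bags: B1 = {1, 2, 3, 5}  B2 = {0, 1, 3, 5}  B3 = {1, 3, 5, 6}  B4 = {1, 3, 4, 5}  B5 = {1, 2, 3, 7}  B6 = {1, 3, 7, 9}  B7 = {2, 3, 7, 8}
Tree: B1–B2, B1–B3, B2–B4, B1–B5, B5–B6, B5–B7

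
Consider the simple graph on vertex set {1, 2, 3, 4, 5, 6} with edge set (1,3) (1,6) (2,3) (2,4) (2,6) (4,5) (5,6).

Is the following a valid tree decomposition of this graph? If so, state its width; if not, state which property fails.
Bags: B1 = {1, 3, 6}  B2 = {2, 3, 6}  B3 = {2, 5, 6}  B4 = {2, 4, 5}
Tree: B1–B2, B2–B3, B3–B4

Yes; width 2.

Vertex coverage: the bags together contain {1, 2, 3, 4, 5, 6}, the full vertex set. Edge coverage: each edge of G has both endpoints in at least one bag. Running intersection: for every vertex, the bags containing it form a connected subtree. All three properties hold, so this is a valid tree decomposition of width max|bag| − 1 = 2, and hence tw(G) ≤ 2.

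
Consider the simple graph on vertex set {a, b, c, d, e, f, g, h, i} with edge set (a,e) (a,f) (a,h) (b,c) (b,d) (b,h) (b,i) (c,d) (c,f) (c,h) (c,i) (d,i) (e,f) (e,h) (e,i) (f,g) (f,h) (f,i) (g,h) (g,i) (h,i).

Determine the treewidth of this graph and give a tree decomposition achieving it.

Treewidth 3.
Bags: B1 = {c, f, h, i}  B2 = {e, f, h, i}  B3 = {b, c, h, i}  B4 = {a, e, f, h}  B5 = {b, c, d, i}  B6 = {f, g, h, i}
Tree: B1–B2, B1–B3, B2–B4, B3–B5, B1–B6

The largest bag has 4 vertices, giving width 3; this decomposition certifies tw(G) ≤ 3. On the other hand G contains the 4-clique {b, c, d, i}. A clique must lie in a single bag of any decomposition, so no decomposition can have width below 3. Combining the bounds, tw(G) = 3.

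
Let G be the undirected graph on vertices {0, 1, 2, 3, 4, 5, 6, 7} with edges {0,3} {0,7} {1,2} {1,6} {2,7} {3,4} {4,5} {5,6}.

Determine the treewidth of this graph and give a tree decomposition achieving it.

Treewidth 2.
One optimal decomposition is:
Bags: B1 = {4, 5, 6}  B2 = {3, 4, 6}  B3 = {0, 3, 6}  B4 = {0, 6, 7}  B5 = {2, 6, 7}  B6 = {1, 2, 6}
Tree: B1–B2, B2–B3, B3–B4, B4–B5, B5–B6

The largest bag has 3 vertices, giving width 2; this decomposition certifies tw(G) ≤ 2. The edges 6–5–4–3–0–7–2–1–6 form a cycle, so G is not a tree and its treewidth is at least 2. Hence tw(G) = 2 exactly.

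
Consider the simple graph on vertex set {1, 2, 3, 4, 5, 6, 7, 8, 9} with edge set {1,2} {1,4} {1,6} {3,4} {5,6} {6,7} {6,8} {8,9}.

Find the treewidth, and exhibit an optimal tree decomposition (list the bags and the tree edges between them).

Treewidth 1.
One optimal decomposition is:
Bags: B1 = {6, 8}  B2 = {1, 6}  B3 = {8, 9}  B4 = {5, 6}  B5 = {6, 7}  B6 = {1, 4}  B7 = {1, 2}  B8 = {3, 4}
Tree: B1–B2, B1–B3, B1–B4, B4–B5, B2–B6, B2–B7, B6–B8

Each bag holds 2 vertices, so the decomposition has width 1, which upper-bounds the treewidth. G has an edge, so its treewidth is at least 1. The upper and lower bounds meet at 1, so that is the treewidth.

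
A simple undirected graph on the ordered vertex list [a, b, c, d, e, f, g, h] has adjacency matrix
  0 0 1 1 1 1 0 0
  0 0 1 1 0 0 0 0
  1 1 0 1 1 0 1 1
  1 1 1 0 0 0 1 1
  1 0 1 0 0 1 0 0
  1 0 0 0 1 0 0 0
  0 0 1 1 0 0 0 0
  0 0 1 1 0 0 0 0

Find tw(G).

2

A width-2 tree decomposition is:
Bags: B1 = {a, c, d}  B2 = {a, c, e}  B3 = {b, c, d}  B4 = {c, d, h}  B5 = {a, e, f}  B6 = {c, d, g}
Tree: B1–B2, B1–B3, B1–B4, B2–B5, B3–B6
Each bag holds 3 vertices, so the decomposition has width 2, which upper-bounds the treewidth. For the lower bound, the 3 vertices {c, d, g} are pairwise adjacent, and any tree decomposition puts a clique entirely inside one bag — forcing width ≥ 2. Hence tw(G) = 2 exactly.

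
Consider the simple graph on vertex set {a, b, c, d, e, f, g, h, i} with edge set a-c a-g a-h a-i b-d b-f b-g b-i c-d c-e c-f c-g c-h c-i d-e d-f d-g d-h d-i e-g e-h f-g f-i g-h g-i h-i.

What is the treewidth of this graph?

4

A width-4 tree decomposition is:
Bags: B1 = {c, d, f, g, i}  B2 = {c, d, g, h, i}  B3 = {b, d, f, g, i}  B4 = {c, d, e, g, h}  B5 = {a, c, g, h, i}
Tree: B1–B2, B1–B3, B2–B4, B2–B5
Each bag holds 5 vertices, so the decomposition has width 4, which upper-bounds the treewidth. Conversely, {c, d, e, g, h} is a clique of size 5, and the vertices of any clique must share a bag in every tree decomposition; so some bag has ≥ 5 vertices and tw(G) ≥ 4. Hence tw(G) = 4 exactly.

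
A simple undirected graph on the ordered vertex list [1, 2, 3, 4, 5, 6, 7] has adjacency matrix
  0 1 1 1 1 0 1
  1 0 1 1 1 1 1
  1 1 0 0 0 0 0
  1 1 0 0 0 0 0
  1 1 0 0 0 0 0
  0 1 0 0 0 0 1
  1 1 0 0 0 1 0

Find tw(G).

A width-2 tree decomposition is:
Bags: B1 = {1, 2, 7}  B2 = {1, 2, 3}  B3 = {1, 2, 5}  B4 = {1, 2, 4}  B5 = {2, 6, 7}
Tree: B1–B2, B1–B3, B1–B4, B1–B5
Each bag holds 3 vertices, so the decomposition has width 2, which upper-bounds the treewidth. Conversely, {1, 2, 3} is a clique of size 3, and the vertices of any clique must share a bag in every tree decomposition; so some bag has ≥ 3 vertices and tw(G) ≥ 2. Therefore the treewidth is 2.

2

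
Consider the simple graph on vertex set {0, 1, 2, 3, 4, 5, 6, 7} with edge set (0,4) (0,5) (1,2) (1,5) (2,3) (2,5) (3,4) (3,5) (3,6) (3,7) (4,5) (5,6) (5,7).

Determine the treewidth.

2

A width-2 tree decomposition is:
Bags: B1 = {3, 4, 5}  B2 = {3, 5, 6}  B3 = {0, 4, 5}  B4 = {2, 3, 5}  B5 = {1, 2, 5}  B6 = {3, 5, 7}
Tree: B1–B2, B1–B3, B1–B4, B4–B5, B4–B6
Each bag holds 3 vertices, so the decomposition has width 2, which upper-bounds the treewidth. For the lower bound, the 3 vertices {0, 4, 5} are pairwise adjacent, and any tree decomposition puts a clique entirely inside one bag — forcing width ≥ 2. The upper and lower bounds meet at 2, so that is the treewidth.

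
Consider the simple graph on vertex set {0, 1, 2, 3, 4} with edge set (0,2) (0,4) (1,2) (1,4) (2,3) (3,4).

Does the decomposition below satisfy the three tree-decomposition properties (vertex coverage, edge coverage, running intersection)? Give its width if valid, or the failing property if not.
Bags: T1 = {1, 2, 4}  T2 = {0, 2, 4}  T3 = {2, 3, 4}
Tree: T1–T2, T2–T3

Checking the three conditions: (i) the bags cover all of {0, 1, 2, 3, 4}; (ii) for each edge, some bag contains both endpoints; (iii) the bags containing any fixed vertex form a subtree. All hold, so the decomposition is valid with width 3 − 1 = 2.

Yes; width 2.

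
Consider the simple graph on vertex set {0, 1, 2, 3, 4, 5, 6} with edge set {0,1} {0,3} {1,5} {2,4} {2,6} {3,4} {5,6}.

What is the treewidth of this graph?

2

A width-2 tree decomposition is:
Bags: B1 = {0, 1, 5}  B2 = {0, 3, 5}  B3 = {3, 4, 5}  B4 = {2, 4, 5}  B5 = {2, 5, 6}
Tree: B1–B2, B2–B3, B3–B4, B4–B5
Every bag has size at most 3, so the width is 3 − 1 = 2 and tw(G) ≤ 2. The edges 5–1–0–3–4–2–6–5 form a cycle, so G is not a tree and its treewidth is at least 2. Hence tw(G) = 2 exactly.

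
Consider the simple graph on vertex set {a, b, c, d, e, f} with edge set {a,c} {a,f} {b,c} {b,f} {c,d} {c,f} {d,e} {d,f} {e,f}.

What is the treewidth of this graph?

2

A width-2 tree decomposition is:
Bags: B1 = {b, c, f}  B2 = {c, d, f}  B3 = {a, c, f}  B4 = {d, e, f}
Tree: B1–B2, B1–B3, B2–B4
Every bag has size at most 3, so the width is 3 − 1 = 2 and tw(G) ≤ 2. For the lower bound, the 3 vertices {d, e, f} are pairwise adjacent, and any tree decomposition puts a clique entirely inside one bag — forcing width ≥ 2. The upper and lower bounds meet at 2, so that is the treewidth.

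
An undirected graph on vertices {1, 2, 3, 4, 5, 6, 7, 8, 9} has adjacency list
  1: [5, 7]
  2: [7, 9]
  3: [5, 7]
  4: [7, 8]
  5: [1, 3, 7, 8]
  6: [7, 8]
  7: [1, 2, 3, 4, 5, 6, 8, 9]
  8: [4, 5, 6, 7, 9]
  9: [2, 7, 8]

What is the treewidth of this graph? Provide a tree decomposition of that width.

Treewidth 2.
Bags: B1 = {7, 8, 9}  B2 = {2, 7, 9}  B3 = {6, 7, 8}  B4 = {5, 7, 8}  B5 = {1, 5, 7}  B6 = {3, 5, 7}  B7 = {4, 7, 8}
Tree: B1–B2, B1–B3, B3–B4, B4–B5, B4–B6, B4–B7

Every bag has size at most 3, so the width is 3 − 1 = 2 and tw(G) ≤ 2. Conversely, {7, 8, 9} is a clique of size 3, and the vertices of any clique must share a bag in every tree decomposition; so some bag has ≥ 3 vertices and tw(G) ≥ 2. The upper and lower bounds meet at 2, so that is the treewidth.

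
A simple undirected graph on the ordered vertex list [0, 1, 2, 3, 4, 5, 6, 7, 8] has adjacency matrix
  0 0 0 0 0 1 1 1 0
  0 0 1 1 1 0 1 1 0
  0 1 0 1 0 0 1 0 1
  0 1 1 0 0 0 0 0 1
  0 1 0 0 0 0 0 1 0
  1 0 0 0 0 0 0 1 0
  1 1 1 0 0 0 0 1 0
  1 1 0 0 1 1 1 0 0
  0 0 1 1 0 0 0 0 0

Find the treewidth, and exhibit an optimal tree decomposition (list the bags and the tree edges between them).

Every bag has size at most 3, so the width is 3 − 1 = 2 and tw(G) ≤ 2. Conversely, {0, 5, 7} is a clique of size 3, and the vertices of any clique must share a bag in every tree decomposition; so some bag has ≥ 3 vertices and tw(G) ≥ 2. Hence tw(G) = 2 exactly.

Treewidth 2.
One such decomposition:
Bags: B1 = {1, 6, 7}  B2 = {1, 2, 6}  B3 = {0, 6, 7}  B4 = {1, 4, 7}  B5 = {1, 2, 3}  B6 = {2, 3, 8}  B7 = {0, 5, 7}
Tree: B1–B2, B1–B3, B1–B4, B2–B5, B5–B6, B3–B7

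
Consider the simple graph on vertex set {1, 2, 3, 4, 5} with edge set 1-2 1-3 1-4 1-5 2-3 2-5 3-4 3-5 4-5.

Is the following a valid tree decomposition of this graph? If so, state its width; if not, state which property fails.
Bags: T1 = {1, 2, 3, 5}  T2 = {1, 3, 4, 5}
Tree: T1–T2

Yes; width 3.

Every vertex of G appears in some bag (union = {1, 2, 3, 4, 5}); every edge is covered by a bag; and for each vertex v the set of bags containing v is connected in the bag tree. The decomposition is therefore valid. The largest bag has 4 vertices, so the width is 3.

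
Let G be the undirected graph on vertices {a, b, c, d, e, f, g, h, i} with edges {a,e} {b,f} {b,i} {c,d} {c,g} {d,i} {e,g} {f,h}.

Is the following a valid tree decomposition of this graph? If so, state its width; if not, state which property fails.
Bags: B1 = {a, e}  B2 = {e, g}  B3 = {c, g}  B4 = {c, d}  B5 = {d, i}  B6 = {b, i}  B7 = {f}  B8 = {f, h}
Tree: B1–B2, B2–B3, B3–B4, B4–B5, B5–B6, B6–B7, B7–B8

No — edge (b,f) lies in no bag.

A tree decomposition must satisfy three properties: every vertex lies in some bag; for every edge, both endpoints lie together in some bag; and for every vertex, the bags containing it form a connected subtree. Here edge (b,f) lies in no bag, so the decomposition is invalid.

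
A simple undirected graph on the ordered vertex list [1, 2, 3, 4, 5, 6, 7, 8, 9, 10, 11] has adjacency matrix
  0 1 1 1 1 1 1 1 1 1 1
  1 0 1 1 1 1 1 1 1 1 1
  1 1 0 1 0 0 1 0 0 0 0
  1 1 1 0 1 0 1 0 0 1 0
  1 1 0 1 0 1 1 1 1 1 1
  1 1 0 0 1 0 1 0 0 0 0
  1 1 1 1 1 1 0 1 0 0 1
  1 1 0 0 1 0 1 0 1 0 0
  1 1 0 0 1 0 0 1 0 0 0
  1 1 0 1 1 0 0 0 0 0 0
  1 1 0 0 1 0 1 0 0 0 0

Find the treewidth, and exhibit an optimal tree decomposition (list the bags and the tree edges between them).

Treewidth 4.
One such decomposition:
Bags: B1 = {1, 2, 4, 5, 7}  B2 = {1, 2, 3, 4, 7}  B3 = {1, 2, 5, 7, 8}  B4 = {1, 2, 5, 6, 7}  B5 = {1, 2, 5, 8, 9}  B6 = {1, 2, 5, 7, 11}  B7 = {1, 2, 4, 5, 10}
Tree: B1–B2, B1–B3, B3–B4, B3–B5, B3–B6, B1–B7

Every bag has size at most 5, so the width is 5 − 1 = 4 and tw(G) ≤ 4. For the lower bound, the 5 vertices {1, 2, 3, 4, 7} are pairwise adjacent, and any tree decomposition puts a clique entirely inside one bag — forcing width ≥ 4. The upper and lower bounds meet at 4, so that is the treewidth.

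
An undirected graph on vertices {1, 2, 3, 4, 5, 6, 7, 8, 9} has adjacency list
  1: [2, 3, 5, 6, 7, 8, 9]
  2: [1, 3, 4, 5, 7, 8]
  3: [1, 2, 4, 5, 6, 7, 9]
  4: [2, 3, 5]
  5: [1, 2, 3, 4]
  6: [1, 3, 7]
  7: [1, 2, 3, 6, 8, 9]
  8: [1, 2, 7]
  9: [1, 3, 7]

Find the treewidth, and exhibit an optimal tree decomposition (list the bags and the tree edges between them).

Treewidth 3.
One such decomposition:
Bags: B1 = {2, 3, 4, 5}  B2 = {1, 2, 3, 5}  B3 = {1, 2, 3, 7}  B4 = {1, 3, 6, 7}  B5 = {1, 2, 7, 8}  B6 = {1, 3, 7, 9}
Tree: B1–B2, B2–B3, B3–B4, B3–B5, B3–B6

Each bag holds 4 vertices, so the decomposition has width 3, which upper-bounds the treewidth. On the other hand G contains the 4-clique {1, 2, 7, 8}. A clique must lie in a single bag of any decomposition, so no decomposition can have width below 3. Hence tw(G) = 3 exactly.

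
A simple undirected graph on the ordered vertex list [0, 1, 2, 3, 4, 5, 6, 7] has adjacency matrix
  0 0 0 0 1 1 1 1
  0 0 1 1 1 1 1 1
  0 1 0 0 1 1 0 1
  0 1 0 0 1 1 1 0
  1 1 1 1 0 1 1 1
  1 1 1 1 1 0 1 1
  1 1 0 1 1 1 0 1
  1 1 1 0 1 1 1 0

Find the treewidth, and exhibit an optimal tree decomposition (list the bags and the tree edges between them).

Treewidth 4.
Bags: B1 = {1, 4, 5, 6, 7}  B2 = {1, 2, 4, 5, 7}  B3 = {0, 4, 5, 6, 7}  B4 = {1, 3, 4, 5, 6}
Tree: B1–B2, B1–B3, B1–B4

The largest bag has 5 vertices, giving width 4; this decomposition certifies tw(G) ≤ 4. On the other hand G contains the 5-clique {0, 4, 5, 6, 7}. A clique must lie in a single bag of any decomposition, so no decomposition can have width below 4. The upper and lower bounds meet at 4, so that is the treewidth.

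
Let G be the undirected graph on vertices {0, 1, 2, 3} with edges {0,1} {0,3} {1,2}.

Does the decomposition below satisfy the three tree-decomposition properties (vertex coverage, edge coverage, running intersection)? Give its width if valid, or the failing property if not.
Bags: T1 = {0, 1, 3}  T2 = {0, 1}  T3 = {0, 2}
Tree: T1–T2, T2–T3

A tree decomposition must satisfy three properties: every vertex lies in some bag; for every edge, both endpoints lie together in some bag; and for every vertex, the bags containing it form a connected subtree. Here edge (1,2) lies in no bag, so the decomposition is invalid.

No — edge (1,2) lies in no bag.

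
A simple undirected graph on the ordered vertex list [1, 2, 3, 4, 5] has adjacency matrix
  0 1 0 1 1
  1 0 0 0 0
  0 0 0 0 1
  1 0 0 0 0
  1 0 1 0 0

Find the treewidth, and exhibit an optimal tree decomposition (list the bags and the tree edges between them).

The largest bag has 2 vertices, giving width 1; this decomposition certifies tw(G) ≤ 1. Any graph with an edge has treewidth ≥ 1, and G has the edge 5–1. The upper and lower bounds meet at 1, so that is the treewidth.

Treewidth 1.
One such decomposition:
Bags: B1 = {1, 5}  B2 = {1, 4}  B3 = {1, 2}  B4 = {3, 5}
Tree: B1–B2, B1–B3, B1–B4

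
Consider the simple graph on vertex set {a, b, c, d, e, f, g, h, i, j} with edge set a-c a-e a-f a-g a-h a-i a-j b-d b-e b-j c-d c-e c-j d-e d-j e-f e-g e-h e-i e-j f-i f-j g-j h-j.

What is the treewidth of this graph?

3

A width-3 tree decomposition is:
Bags: B1 = {a, e, f, j}  B2 = {a, c, e, j}  B3 = {a, e, g, j}  B4 = {a, e, f, i}  B5 = {a, e, h, j}  B6 = {c, d, e, j}  B7 = {b, d, e, j}
Tree: B1–B2, B2–B3, B1–B4, B2–B5, B2–B6, B6–B7
The largest bag has 4 vertices, giving width 3; this decomposition certifies tw(G) ≤ 3. For the lower bound, the 4 vertices {c, d, e, j} are pairwise adjacent, and any tree decomposition puts a clique entirely inside one bag — forcing width ≥ 3. Hence tw(G) = 3 exactly.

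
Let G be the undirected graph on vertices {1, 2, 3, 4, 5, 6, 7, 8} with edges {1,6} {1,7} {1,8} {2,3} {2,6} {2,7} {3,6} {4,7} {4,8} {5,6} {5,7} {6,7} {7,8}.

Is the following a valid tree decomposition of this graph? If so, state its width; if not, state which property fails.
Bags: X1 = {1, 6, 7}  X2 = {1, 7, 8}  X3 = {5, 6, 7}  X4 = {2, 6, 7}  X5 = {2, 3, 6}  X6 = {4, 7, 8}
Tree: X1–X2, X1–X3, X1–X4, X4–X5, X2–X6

Yes; width 2.

Every vertex of G appears in some bag (union = {1, 2, 3, 4, 5, 6, 7, 8}); every edge is covered by a bag; and for each vertex v the set of bags containing v is connected in the bag tree. The decomposition is therefore valid. The largest bag has 3 vertices, so the width is 2.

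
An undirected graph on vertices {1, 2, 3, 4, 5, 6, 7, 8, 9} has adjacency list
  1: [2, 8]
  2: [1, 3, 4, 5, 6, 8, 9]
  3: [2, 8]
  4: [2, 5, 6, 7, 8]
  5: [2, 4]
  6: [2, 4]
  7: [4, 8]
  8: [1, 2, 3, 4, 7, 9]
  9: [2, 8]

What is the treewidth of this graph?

2

A width-2 tree decomposition is:
Bags: B1 = {2, 8, 9}  B2 = {2, 4, 8}  B3 = {2, 3, 8}  B4 = {2, 4, 5}  B5 = {1, 2, 8}  B6 = {2, 4, 6}  B7 = {4, 7, 8}
Tree: B1–B2, B1–B3, B2–B4, B1–B5, B2–B6, B2–B7
Each bag holds 3 vertices, so the decomposition has width 2, which upper-bounds the treewidth. Conversely, {1, 2, 8} is a clique of size 3, and the vertices of any clique must share a bag in every tree decomposition; so some bag has ≥ 3 vertices and tw(G) ≥ 2. Therefore the treewidth is 2.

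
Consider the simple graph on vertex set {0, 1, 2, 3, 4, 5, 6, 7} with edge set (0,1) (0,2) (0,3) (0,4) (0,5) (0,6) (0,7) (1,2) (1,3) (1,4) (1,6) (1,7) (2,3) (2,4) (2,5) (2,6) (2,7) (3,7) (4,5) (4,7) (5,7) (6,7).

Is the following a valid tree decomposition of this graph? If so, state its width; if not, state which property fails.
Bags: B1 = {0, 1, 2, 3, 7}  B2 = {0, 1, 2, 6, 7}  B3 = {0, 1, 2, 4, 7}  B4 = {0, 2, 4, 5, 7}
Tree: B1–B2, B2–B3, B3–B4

Every vertex of G appears in some bag (union = {0, 1, 2, 3, 4, 5, 6, 7}); every edge is covered by a bag; and for each vertex v the set of bags containing v is connected in the bag tree. The decomposition is therefore valid. The largest bag has 5 vertices, so the width is 4.

Yes; width 4.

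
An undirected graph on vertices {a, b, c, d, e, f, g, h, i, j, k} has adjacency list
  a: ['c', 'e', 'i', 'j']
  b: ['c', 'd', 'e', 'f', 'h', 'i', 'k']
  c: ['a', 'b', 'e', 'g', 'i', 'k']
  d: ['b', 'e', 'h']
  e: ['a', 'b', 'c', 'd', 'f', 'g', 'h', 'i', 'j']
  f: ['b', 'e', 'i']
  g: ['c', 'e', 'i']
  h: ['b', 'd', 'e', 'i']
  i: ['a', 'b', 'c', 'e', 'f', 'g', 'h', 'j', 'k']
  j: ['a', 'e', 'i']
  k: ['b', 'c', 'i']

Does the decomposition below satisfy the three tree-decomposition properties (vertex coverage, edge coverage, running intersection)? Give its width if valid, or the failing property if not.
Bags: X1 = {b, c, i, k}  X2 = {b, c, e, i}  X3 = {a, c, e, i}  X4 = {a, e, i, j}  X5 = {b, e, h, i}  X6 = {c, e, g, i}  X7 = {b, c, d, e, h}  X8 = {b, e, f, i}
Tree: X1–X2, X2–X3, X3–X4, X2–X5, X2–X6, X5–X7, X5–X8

A tree decomposition must satisfy three properties: every vertex lies in some bag; for every edge, both endpoints lie together in some bag; and for every vertex, the bags containing it form a connected subtree. Here bags containing vertex c are not connected in the tree, so the decomposition is invalid.

No — bags containing vertex c are not connected in the tree.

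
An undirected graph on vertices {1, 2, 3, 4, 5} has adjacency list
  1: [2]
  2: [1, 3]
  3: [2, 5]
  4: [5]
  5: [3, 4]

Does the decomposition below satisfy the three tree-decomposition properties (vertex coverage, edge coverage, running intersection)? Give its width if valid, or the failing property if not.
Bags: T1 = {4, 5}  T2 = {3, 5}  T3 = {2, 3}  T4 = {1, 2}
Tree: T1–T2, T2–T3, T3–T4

Yes; width 1.

Vertex coverage: the bags together contain {1, 2, 3, 4, 5}, the full vertex set. Edge coverage: each edge of G has both endpoints in at least one bag. Running intersection: for every vertex, the bags containing it form a connected subtree. All three properties hold, so this is a valid tree decomposition of width max|bag| − 1 = 1, and hence tw(G) ≤ 1.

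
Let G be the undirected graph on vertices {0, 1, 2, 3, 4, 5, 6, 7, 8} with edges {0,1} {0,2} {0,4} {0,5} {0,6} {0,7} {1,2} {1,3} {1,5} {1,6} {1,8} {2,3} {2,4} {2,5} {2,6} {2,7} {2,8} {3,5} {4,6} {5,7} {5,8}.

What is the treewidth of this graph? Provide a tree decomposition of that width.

Treewidth 3.
One such decomposition:
Bags: B1 = {0, 1, 2, 5}  B2 = {1, 2, 5, 8}  B3 = {1, 2, 3, 5}  B4 = {0, 1, 2, 6}  B5 = {0, 2, 4, 6}  B6 = {0, 2, 5, 7}
Tree: B1–B2, B1–B3, B1–B4, B4–B5, B1–B6

Each bag holds 4 vertices, so the decomposition has width 3, which upper-bounds the treewidth. On the other hand G contains the 4-clique {0, 1, 2, 5}. A clique must lie in a single bag of any decomposition, so no decomposition can have width below 3. Hence tw(G) = 3 exactly.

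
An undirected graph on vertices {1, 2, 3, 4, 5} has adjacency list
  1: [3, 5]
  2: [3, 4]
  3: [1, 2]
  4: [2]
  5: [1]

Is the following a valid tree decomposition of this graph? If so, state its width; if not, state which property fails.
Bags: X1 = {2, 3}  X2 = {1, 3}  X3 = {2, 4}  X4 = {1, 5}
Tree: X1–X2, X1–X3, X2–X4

Vertex coverage: the bags together contain {1, 2, 3, 4, 5}, the full vertex set. Edge coverage: each edge of G has both endpoints in at least one bag. Running intersection: for every vertex, the bags containing it form a connected subtree. All three properties hold, so this is a valid tree decomposition of width max|bag| − 1 = 1, and hence tw(G) ≤ 1.

Yes; width 1.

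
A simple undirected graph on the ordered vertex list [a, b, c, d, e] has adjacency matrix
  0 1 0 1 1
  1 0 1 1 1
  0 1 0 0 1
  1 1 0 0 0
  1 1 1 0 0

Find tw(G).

2

A width-2 tree decomposition is:
Bags: B1 = {a, b, e}  B2 = {a, b, d}  B3 = {b, c, e}
Tree: B1–B2, B1–B3
The largest bag has 3 vertices, giving width 2; this decomposition certifies tw(G) ≤ 2. Conversely, {a, b, d} is a clique of size 3, and the vertices of any clique must share a bag in every tree decomposition; so some bag has ≥ 3 vertices and tw(G) ≥ 2. The upper and lower bounds meet at 2, so that is the treewidth.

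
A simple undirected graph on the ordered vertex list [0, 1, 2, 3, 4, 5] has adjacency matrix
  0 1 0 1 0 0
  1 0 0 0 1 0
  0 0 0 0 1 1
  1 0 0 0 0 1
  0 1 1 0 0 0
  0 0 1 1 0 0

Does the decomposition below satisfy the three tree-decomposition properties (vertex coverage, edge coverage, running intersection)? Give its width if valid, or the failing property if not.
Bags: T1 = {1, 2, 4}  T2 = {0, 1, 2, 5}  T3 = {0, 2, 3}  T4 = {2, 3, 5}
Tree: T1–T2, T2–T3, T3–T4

No — bags containing vertex 5 are not connected in the tree.

A tree decomposition must satisfy three properties: every vertex lies in some bag; for every edge, both endpoints lie together in some bag; and for every vertex, the bags containing it form a connected subtree. Here bags containing vertex 5 are not connected in the tree, so the decomposition is invalid.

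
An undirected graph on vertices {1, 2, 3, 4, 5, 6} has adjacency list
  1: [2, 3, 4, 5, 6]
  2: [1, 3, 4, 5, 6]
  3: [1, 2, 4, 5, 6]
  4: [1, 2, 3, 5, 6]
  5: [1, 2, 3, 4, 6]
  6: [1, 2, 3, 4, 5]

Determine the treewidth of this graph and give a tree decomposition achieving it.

Treewidth 5.
One optimal decomposition is:
Bags: B1 = {1, 2, 3, 4, 5, 6}
Tree: (single bag)

A single bag containing all 6 vertices is trivially a valid decomposition of width 5. Conversely, {1, 2, 3, 4, 5, 6} is a clique of size 6, and the vertices of any clique must share a bag in every tree decomposition; so some bag has ≥ 6 vertices and tw(G) ≥ 5. The upper and lower bounds meet at 5, so that is the treewidth.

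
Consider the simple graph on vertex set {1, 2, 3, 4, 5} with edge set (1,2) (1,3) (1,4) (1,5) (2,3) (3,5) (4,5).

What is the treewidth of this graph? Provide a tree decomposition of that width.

Treewidth 2.
One such decomposition:
Bags: B1 = {1, 3, 5}  B2 = {1, 2, 3}  B3 = {1, 4, 5}
Tree: B1–B2, B1–B3

Each bag holds 3 vertices, so the decomposition has width 2, which upper-bounds the treewidth. On the other hand G contains the 3-clique {1, 2, 3}. A clique must lie in a single bag of any decomposition, so no decomposition can have width below 2. Therefore the treewidth is 2.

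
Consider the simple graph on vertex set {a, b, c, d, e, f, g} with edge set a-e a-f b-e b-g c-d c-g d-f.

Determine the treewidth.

A width-2 tree decomposition is:
Bags: B1 = {a, d, f}  B2 = {a, c, d}  B3 = {a, c, g}  B4 = {a, b, g}  B5 = {a, b, e}
Tree: B1–B2, B2–B3, B3–B4, B4–B5
Every bag has size at most 3, so the width is 3 − 1 = 2 and tw(G) ≤ 2. The edges a–f–d–c–g–b–e–a form a cycle, so G is not a tree and its treewidth is at least 2. Hence tw(G) = 2 exactly.

2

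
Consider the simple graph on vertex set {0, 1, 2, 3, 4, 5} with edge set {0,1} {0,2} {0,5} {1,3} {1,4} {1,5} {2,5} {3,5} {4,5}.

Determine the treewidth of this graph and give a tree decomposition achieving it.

Treewidth 2.
One such decomposition:
Bags: B1 = {0, 2, 5}  B2 = {0, 1, 5}  B3 = {1, 4, 5}  B4 = {1, 3, 5}
Tree: B1–B2, B2–B3, B3–B4

Every bag has size at most 3, so the width is 3 − 1 = 2 and tw(G) ≤ 2. For the lower bound, the 3 vertices {0, 1, 5} are pairwise adjacent, and any tree decomposition puts a clique entirely inside one bag — forcing width ≥ 2. The upper and lower bounds meet at 2, so that is the treewidth.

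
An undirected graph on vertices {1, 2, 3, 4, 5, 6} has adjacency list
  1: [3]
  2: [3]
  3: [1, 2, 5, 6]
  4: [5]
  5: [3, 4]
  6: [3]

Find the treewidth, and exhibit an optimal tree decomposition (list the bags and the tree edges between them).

Treewidth 1.
One optimal decomposition is:
Bags: B1 = {2, 3}  B2 = {1, 3}  B3 = {3, 5}  B4 = {3, 6}  B5 = {4, 5}
Tree: B1–B2, B1–B3, B3–B4, B3–B5

The largest bag has 2 vertices, giving width 1; this decomposition certifies tw(G) ≤ 1. Any graph with an edge has treewidth ≥ 1, and G has the edge 3–2. Therefore the treewidth is 1.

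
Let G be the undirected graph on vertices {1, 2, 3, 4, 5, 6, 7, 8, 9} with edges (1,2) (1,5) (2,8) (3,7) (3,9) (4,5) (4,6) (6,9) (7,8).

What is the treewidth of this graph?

A width-2 tree decomposition is:
Bags: B1 = {2, 7, 8}  B2 = {1, 2, 7}  B3 = {1, 5, 7}  B4 = {4, 5, 7}  B5 = {4, 6, 7}  B6 = {6, 7, 9}  B7 = {3, 7, 9}
Tree: B1–B2, B2–B3, B3–B4, B4–B5, B5–B6, B6–B7
Each bag holds 3 vertices, so the decomposition has width 2, which upper-bounds the treewidth. For the lower bound, G contains the cycle 7–8–2–1–5–4–6–9–3–7, so G is not a forest; only forests have treewidth ≤ 1, hence tw(G) ≥ 2. Hence tw(G) = 2 exactly.

2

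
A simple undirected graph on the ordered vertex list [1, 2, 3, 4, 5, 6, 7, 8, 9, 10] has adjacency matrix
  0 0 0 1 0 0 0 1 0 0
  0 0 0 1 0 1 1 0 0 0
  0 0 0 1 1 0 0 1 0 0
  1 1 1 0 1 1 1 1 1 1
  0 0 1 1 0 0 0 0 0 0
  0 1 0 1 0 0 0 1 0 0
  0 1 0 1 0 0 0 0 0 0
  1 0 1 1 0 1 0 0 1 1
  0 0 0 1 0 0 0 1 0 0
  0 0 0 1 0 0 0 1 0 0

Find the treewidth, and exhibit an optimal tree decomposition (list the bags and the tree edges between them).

The largest bag has 3 vertices, giving width 2; this decomposition certifies tw(G) ≤ 2. On the other hand G contains the 3-clique {1, 4, 8}. A clique must lie in a single bag of any decomposition, so no decomposition can have width below 2. Therefore the treewidth is 2.

Treewidth 2.
One optimal decomposition is:
Bags: B1 = {3, 4, 8}  B2 = {1, 4, 8}  B3 = {4, 8, 9}  B4 = {3, 4, 5}  B5 = {4, 6, 8}  B6 = {2, 4, 6}  B7 = {4, 8, 10}  B8 = {2, 4, 7}
Tree: B1–B2, B2–B3, B1–B4, B1–B5, B5–B6, B3–B7, B6–B8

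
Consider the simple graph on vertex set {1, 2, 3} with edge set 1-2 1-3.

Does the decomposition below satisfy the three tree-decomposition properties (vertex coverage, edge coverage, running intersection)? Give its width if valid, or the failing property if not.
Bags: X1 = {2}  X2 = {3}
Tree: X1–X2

A tree decomposition must satisfy three properties: every vertex lies in some bag; for every edge, both endpoints lie together in some bag; and for every vertex, the bags containing it form a connected subtree. Here vertex 1 appears in no bag, so the decomposition is invalid.

No — vertex 1 appears in no bag.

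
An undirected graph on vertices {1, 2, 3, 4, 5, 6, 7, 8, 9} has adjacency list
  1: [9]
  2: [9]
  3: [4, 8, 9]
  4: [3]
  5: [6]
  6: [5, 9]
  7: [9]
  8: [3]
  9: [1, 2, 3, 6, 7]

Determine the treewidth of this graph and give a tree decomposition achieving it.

Treewidth 1.
One such decomposition:
Bags: B1 = {7, 9}  B2 = {6, 9}  B3 = {2, 9}  B4 = {3, 9}  B5 = {1, 9}  B6 = {3, 4}  B7 = {5, 6}  B8 = {3, 8}
Tree: B1–B2, B2–B3, B2–B4, B1–B5, B4–B6, B2–B7, B6–B8

Every bag has size at most 2, so the width is 2 − 1 = 1 and tw(G) ≤ 1. Since G has at least one edge (e.g. 7–9), it is not an edgeless graph, so tw(G) ≥ 1. Therefore the treewidth is 1.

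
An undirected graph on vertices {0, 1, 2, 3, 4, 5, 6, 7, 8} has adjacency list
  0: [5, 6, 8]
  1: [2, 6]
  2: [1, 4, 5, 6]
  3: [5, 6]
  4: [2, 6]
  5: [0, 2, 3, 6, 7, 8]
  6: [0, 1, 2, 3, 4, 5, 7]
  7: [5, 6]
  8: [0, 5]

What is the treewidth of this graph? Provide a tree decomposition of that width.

Treewidth 2.
Bags: B1 = {2, 5, 6}  B2 = {5, 6, 7}  B3 = {0, 5, 6}  B4 = {0, 5, 8}  B5 = {3, 5, 6}  B6 = {2, 4, 6}  B7 = {1, 2, 6}
Tree: B1–B2, B2–B3, B3–B4, B3–B5, B1–B6, B6–B7

Every bag has size at most 3, so the width is 3 − 1 = 2 and tw(G) ≤ 2. On the other hand G contains the 3-clique {0, 5, 8}. A clique must lie in a single bag of any decomposition, so no decomposition can have width below 2. Hence tw(G) = 2 exactly.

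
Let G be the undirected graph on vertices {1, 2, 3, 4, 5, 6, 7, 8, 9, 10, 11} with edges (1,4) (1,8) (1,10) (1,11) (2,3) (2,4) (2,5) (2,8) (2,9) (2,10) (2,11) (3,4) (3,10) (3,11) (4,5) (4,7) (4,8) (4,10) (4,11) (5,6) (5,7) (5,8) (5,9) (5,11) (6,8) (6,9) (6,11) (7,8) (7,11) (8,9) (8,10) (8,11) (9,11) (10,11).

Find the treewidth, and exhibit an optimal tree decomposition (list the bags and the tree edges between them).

Treewidth 4.
One such decomposition:
Bags: B1 = {2, 4, 8, 10, 11}  B2 = {2, 3, 4, 10, 11}  B3 = {2, 4, 5, 8, 11}  B4 = {2, 5, 8, 9, 11}  B5 = {4, 5, 7, 8, 11}  B6 = {1, 4, 8, 10, 11}  B7 = {5, 6, 8, 9, 11}
Tree: B1–B2, B1–B3, B3–B4, B3–B5, B1–B6, B4–B7

Every bag has size at most 5, so the width is 5 − 1 = 4 and tw(G) ≤ 4. For the lower bound, the 5 vertices {2, 5, 8, 9, 11} are pairwise adjacent, and any tree decomposition puts a clique entirely inside one bag — forcing width ≥ 4. The upper and lower bounds meet at 4, so that is the treewidth.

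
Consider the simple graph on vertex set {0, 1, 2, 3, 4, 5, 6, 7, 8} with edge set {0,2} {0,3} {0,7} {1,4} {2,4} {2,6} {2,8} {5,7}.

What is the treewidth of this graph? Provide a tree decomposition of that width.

Treewidth 1.
One optimal decomposition is:
Bags: B1 = {0, 2}  B2 = {2, 4}  B3 = {0, 7}  B4 = {0, 3}  B5 = {2, 6}  B6 = {2, 8}  B7 = {5, 7}  B8 = {1, 4}
Tree: B1–B2, B1–B3, B3–B4, B2–B5, B5–B6, B3–B7, B2–B8

Each bag holds 2 vertices, so the decomposition has width 1, which upper-bounds the treewidth. Since G has at least one edge (e.g. 2–0), it is not an edgeless graph, so tw(G) ≥ 1. Therefore the treewidth is 1.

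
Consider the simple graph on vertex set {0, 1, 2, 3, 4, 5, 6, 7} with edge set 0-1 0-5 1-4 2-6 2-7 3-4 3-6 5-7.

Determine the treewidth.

A width-2 tree decomposition is:
Bags: B1 = {2, 3, 6}  B2 = {2, 3, 7}  B3 = {3, 5, 7}  B4 = {0, 3, 5}  B5 = {0, 1, 3}  B6 = {1, 3, 4}
Tree: B1–B2, B2–B3, B3–B4, B4–B5, B5–B6
Every bag has size at most 3, so the width is 3 − 1 = 2 and tw(G) ≤ 2. The edges 3–6–2–7–5–0–1–4–3 form a cycle, so G is not a tree and its treewidth is at least 2. The upper and lower bounds meet at 2, so that is the treewidth.

2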